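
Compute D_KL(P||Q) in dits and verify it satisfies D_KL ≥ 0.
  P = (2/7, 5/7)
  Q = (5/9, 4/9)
0.0647 dits

KL divergence satisfies the Gibbs inequality: D_KL(P||Q) ≥ 0 for all distributions P, Q.

D_KL(P||Q) = Σ p(x) log(p(x)/q(x))
Term by term:
  x=0: 2/7 × log_10[(2/7)/(5/9)] = -0.0825
  x=1: 5/7 × log_10[(5/7)/(4/9)] = 0.1472
D_KL(P||Q) = 0.0647 dits

D_KL(P||Q) = 0.0647 ≥ 0 ✓

This non-negativity is a fundamental property: relative entropy cannot be negative because it measures how different Q is from P.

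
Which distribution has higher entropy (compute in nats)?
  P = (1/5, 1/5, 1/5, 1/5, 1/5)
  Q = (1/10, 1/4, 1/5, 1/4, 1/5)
P

Computing entropies in nats:
H(P) = 1.6094
H(Q) = 1.5672

Distribution P has higher entropy.

Intuition: The distribution closer to uniform (more spread out) has higher entropy.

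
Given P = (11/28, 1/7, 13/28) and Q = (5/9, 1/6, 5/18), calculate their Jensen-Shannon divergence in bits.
0.0279 bits

Jensen-Shannon divergence is:
JSD(P||Q) = 0.5 × D_KL(P||M) + 0.5 × D_KL(Q||M)
where M = 0.5 × (P + Q) is the mixture distribution.

M = 0.5 × (11/28, 1/7, 13/28) + 0.5 × (5/9, 1/6, 5/18) = (0.474206, 0.154762, 0.371032)

D_KL(P||M) = 0.0270 bits
D_KL(Q||M) = 0.0287 bits

JSD(P||Q) = 0.5 × 0.0270 + 0.5 × 0.0287 = 0.0279 bits

Unlike KL divergence, JSD is symmetric and bounded: 0 ≤ JSD ≤ log(2).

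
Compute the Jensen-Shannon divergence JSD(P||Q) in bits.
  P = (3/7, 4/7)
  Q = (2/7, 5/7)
0.0161 bits

Jensen-Shannon divergence is:
JSD(P||Q) = 0.5 × D_KL(P||M) + 0.5 × D_KL(Q||M)
where M = 0.5 × (P + Q) is the mixture distribution.

M = 0.5 × (3/7, 4/7) + 0.5 × (2/7, 5/7) = (5/14, 9/14)

D_KL(P||M) = 0.0156 bits
D_KL(Q||M) = 0.0166 bits

JSD(P||Q) = 0.5 × 0.0156 + 0.5 × 0.0166 = 0.0161 bits

Unlike KL divergence, JSD is symmetric and bounded: 0 ≤ JSD ≤ log(2).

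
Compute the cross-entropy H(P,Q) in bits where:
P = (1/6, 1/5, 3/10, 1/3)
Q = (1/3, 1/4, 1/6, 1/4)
2.1063 bits

Cross-entropy: H(P,Q) = -Σ p(x) log q(x)

Alternatively: H(P,Q) = H(P) + D_KL(P||Q)
H(P) = 1.9446 bits
D_KL(P||Q) = 0.1617 bits

H(P,Q) = 1.9446 + 0.1617 = 2.1063 bits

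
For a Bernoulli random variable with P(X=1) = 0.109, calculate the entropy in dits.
0.1496 dits

The binary entropy function is:
H(p) = -p log(p) - (1-p) log(1-p)

H(0.109) = -0.109 × log_10(0.109) - 0.891 × log_10(0.891)
H(0.109) = 0.1496 dits

Note: Binary entropy is maximized at p=0.5 (H=1 bit) and minimized at p=0 or p=1 (H=0).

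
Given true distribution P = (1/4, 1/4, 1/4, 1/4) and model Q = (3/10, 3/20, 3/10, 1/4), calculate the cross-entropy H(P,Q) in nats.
1.4228 nats

Cross-entropy: H(P,Q) = -Σ p(x) log q(x)

Alternatively: H(P,Q) = H(P) + D_KL(P||Q)
H(P) = 1.3863 nats
D_KL(P||Q) = 0.0365 nats

H(P,Q) = 1.3863 + 0.0365 = 1.4228 nats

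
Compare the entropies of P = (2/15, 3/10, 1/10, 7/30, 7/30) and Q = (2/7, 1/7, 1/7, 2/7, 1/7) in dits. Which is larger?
Q

Computing entropies in dits:
H(P) = 0.6685
H(Q) = 0.6731

Distribution Q has higher entropy.

Intuition: The distribution closer to uniform (more spread out) has higher entropy.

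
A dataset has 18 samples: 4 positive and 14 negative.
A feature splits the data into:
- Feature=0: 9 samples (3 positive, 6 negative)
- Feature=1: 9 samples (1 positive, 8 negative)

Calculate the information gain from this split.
0.0534 bits

Information Gain = H(Y) - H(Y|Feature)

Before split:
P(positive) = 4/18 = 0.2222
H(Y) = 0.7642 bits

After split:
Feature=0: H = 0.9183 bits (weight = 9/18)
Feature=1: H = 0.5033 bits (weight = 9/18)
H(Y|Feature) = (9/18)×0.9183 + (9/18)×0.5033 = 0.7108 bits

Information Gain = 0.7642 - 0.7108 = 0.0534 bits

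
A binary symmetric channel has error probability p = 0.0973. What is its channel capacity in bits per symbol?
0.5396 bits

For a binary symmetric channel (BSC) with error probability p:
Capacity C = 1 - H(p) bits per symbol

where H(p) = -p log₂(p) - (1-p) log₂(1-p) is the binary entropy function.

H(0.0973) = 0.4604 bits
C = 1 - 0.4604 = 0.5396 bits per symbol

This means we can reliably transmit up to 0.5396 bits of information per channel use.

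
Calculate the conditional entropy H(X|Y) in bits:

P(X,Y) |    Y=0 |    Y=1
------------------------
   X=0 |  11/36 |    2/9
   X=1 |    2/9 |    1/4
0.9893 bits

Using the chain rule: H(X|Y) = H(X,Y) - H(Y)

First, compute H(X,Y) = 1.9871 bits

Marginal P(Y) = (19/36, 17/36)
H(Y) = 0.9978 bits

H(X|Y) = H(X,Y) - H(Y) = 1.9871 - 0.9978 = 0.9893 bits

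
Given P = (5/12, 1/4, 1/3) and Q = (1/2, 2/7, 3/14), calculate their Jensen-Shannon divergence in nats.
0.0090 nats

Jensen-Shannon divergence is:
JSD(P||Q) = 0.5 × D_KL(P||M) + 0.5 × D_KL(Q||M)
where M = 0.5 × (P + Q) is the mixture distribution.

M = 0.5 × (5/12, 1/4, 1/3) + 0.5 × (1/2, 2/7, 3/14) = (11/24, 0.267857, 0.27381)

D_KL(P||M) = 0.0086 nats
D_KL(Q||M) = 0.0094 nats

JSD(P||Q) = 0.5 × 0.0086 + 0.5 × 0.0094 = 0.0090 nats

Unlike KL divergence, JSD is symmetric and bounded: 0 ≤ JSD ≤ log(2).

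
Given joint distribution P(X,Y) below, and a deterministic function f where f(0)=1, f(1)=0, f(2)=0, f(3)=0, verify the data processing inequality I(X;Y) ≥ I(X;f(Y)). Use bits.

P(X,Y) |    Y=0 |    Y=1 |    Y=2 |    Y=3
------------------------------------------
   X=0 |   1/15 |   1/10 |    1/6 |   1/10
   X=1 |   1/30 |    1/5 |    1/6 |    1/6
I(X;Y) = 0.0320, I(X;f(Y)) = 0.0177, inequality holds: 0.0320 ≥ 0.0177

Data Processing Inequality: For any Markov chain X → Y → Z, we have I(X;Y) ≥ I(X;Z).

Here Z = f(Y) is a deterministic function of Y, forming X → Y → Z.

Original I(X;Y) = 0.0320 bits

After applying f:
P(X,Z) where Z=f(Y):
- P(X,Z=0) = P(X,Y=1) + P(X,Y=2) + P(X,Y=3)
- P(X,Z=1) = P(X,Y=0)

I(X;Z) = I(X;f(Y)) = 0.0177 bits

Verification: 0.0320 ≥ 0.0177 ✓

Information cannot be created by processing; the function f can only lose information about X.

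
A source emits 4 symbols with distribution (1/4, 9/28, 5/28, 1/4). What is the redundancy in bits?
0.0299 bits

Redundancy measures how far a source is from maximum entropy:
R = H_max - H(X)

Maximum entropy for 4 symbols: H_max = log_2(4) = 2.0000 bits
Actual entropy: H(X) = 1.9701 bits
Redundancy: R = 2.0000 - 1.9701 = 0.0299 bits

This redundancy represents potential for compression: the source could be compressed by 0.0299 bits per symbol.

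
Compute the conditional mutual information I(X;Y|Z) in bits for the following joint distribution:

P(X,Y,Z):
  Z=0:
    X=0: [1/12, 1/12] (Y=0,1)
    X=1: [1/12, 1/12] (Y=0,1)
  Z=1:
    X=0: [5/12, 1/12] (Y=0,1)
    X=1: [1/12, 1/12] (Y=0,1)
0.0492 bits

Conditional mutual information: I(X;Y|Z) = H(X|Z) + H(Y|Z) - H(X,Y|Z)

H(Z) = 0.9183
H(X,Z) = 1.7925 → H(X|Z) = 0.8742
H(Y,Z) = 1.7925 → H(Y|Z) = 0.8742
H(X,Y,Z) = 2.6175 → H(X,Y|Z) = 1.6992

I(X;Y|Z) = 0.8742 + 0.8742 - 1.6992 = 0.0492 bits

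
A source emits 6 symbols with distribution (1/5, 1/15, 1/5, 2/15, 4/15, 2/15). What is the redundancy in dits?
0.0337 dits

Redundancy measures how far a source is from maximum entropy:
R = H_max - H(X)

Maximum entropy for 6 symbols: H_max = log_10(6) = 0.7782 dits
Actual entropy: H(X) = 0.7444 dits
Redundancy: R = 0.7782 - 0.7444 = 0.0337 dits

This redundancy represents potential for compression: the source could be compressed by 0.0337 dits per symbol.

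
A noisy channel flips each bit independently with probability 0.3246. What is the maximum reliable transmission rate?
0.0907 bits

For a binary symmetric channel (BSC) with error probability p:
Capacity C = 1 - H(p) bits per symbol

where H(p) = -p log₂(p) - (1-p) log₂(1-p) is the binary entropy function.

H(0.3246) = 0.9093 bits
C = 1 - 0.9093 = 0.0907 bits per symbol

This means we can reliably transmit up to 0.0907 bits of information per channel use.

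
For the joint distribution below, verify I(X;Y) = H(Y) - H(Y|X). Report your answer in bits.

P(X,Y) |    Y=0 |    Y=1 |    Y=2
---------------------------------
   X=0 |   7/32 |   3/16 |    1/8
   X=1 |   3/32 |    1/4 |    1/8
I(X;Y) = 0.0407 bits

Mutual information has multiple equivalent forms:
- I(X;Y) = H(X) - H(X|Y)
- I(X;Y) = H(Y) - H(Y|X)
- I(X;Y) = H(X) + H(Y) - H(X,Y)

Computing all quantities:
H(X) = 0.9972, H(Y) = 1.5462, H(X,Y) = 2.5026
H(X|Y) = 0.9564, H(Y|X) = 1.5054

Verification:
H(X) - H(X|Y) = 0.9972 - 0.9564 = 0.0407
H(Y) - H(Y|X) = 1.5462 - 1.5054 = 0.0407
H(X) + H(Y) - H(X,Y) = 0.9972 + 1.5462 - 2.5026 = 0.0407

All forms give I(X;Y) = 0.0407 bits. ✓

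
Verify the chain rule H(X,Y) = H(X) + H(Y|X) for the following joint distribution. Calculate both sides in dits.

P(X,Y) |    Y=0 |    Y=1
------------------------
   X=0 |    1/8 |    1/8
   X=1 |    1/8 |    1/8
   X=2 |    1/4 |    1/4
H(X,Y) = 0.7526, H(X) = 0.4515, H(Y|X) = 0.3010 (all in dits)

Chain rule: H(X,Y) = H(X) + H(Y|X)

Left side — joint entropy directly:
H(X,Y) = -Σ p(x,y) log p(x,y) = 0.7526 dits

Right side — compute H(Y|X) from the conditional distributions:
P(X) = (1/4, 1/4, 1/2), so H(X) = 0.4515 dits
H(Y|X) = Σ_x P(X=x) · H(Y|X=x):
  P(Y|X=0) = (1/2, 1/2), H(Y|X=0) = 0.3010, weight P(X=0) = 1/4
  P(Y|X=1) = (1/2, 1/2), H(Y|X=1) = 0.3010, weight P(X=1) = 1/4
  P(Y|X=2) = (1/2, 1/2), H(Y|X=2) = 0.3010, weight P(X=2) = 1/2
H(Y|X) = 0.3010 dits

H(X) + H(Y|X) = 0.4515 + 0.3010 = 0.7526 dits

Both sides equal 0.7526 dits. ✓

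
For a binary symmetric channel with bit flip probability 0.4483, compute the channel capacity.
0.0077 bits

For a binary symmetric channel (BSC) with error probability p:
Capacity C = 1 - H(p) bits per symbol

where H(p) = -p log₂(p) - (1-p) log₂(1-p) is the binary entropy function.

H(0.4483) = 0.9923 bits
C = 1 - 0.9923 = 0.0077 bits per symbol

This means we can reliably transmit up to 0.0077 bits of information per channel use.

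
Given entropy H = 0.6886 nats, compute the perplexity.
1.9909

Perplexity is e^H (or exp(H) for natural log).

H = 0.6886 nats
Perplexity = e^0.6886 = 1.9909

Interpretation: The model's uncertainty is equivalent to choosing uniformly among 2.0 options.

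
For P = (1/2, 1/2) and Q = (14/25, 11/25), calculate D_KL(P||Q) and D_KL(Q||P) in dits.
D_KL(P||Q) = 0.0031, D_KL(Q||P) = 0.0031

KL divergence is not symmetric: D_KL(P||Q) ≠ D_KL(Q||P) in general.

D_KL(P||Q) = 0.0031 dits
D_KL(Q||P) = 0.0031 dits

In this case they happen to be equal (to 4 decimal places).

This asymmetry is why KL divergence is not a true distance metric.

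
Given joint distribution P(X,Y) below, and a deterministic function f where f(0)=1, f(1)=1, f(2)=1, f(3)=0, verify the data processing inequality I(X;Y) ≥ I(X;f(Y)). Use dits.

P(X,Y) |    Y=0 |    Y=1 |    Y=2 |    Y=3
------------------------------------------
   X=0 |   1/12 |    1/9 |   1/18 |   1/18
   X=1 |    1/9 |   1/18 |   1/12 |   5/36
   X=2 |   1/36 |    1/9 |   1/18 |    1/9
I(X;Y) = 0.0243, I(X;f(Y)) = 0.0073, inequality holds: 0.0243 ≥ 0.0073

Data Processing Inequality: For any Markov chain X → Y → Z, we have I(X;Y) ≥ I(X;Z).

Here Z = f(Y) is a deterministic function of Y, forming X → Y → Z.

Original I(X;Y) = 0.0243 dits

After applying f:
P(X,Z) where Z=f(Y):
- P(X,Z=0) = P(X,Y=3)
- P(X,Z=1) = P(X,Y=0) + P(X,Y=1) + P(X,Y=2)

I(X;Z) = I(X;f(Y)) = 0.0073 dits

Verification: 0.0243 ≥ 0.0073 ✓

Information cannot be created by processing; the function f can only lose information about X.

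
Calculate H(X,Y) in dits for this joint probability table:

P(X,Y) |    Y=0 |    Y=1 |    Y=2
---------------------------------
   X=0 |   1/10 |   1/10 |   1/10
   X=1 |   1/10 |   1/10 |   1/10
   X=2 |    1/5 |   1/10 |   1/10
0.9398 dits

Joint entropy is H(X,Y) = -Σ_{x,y} p(x,y) log p(x,y).

Summing over all non-zero entries:
H(X,Y) = -[1/10·log_10(1/10) + 1/10·log_10(1/10) + 1/10·log_10(1/10) + 1/10·log_10(1/10) + 1/10·log_10(1/10) + 1/10·log_10(1/10) + 1/5·log_10(1/5) + 1/10·log_10(1/10) + 1/10·log_10(1/10)]
H(X,Y) = 0.9398 dits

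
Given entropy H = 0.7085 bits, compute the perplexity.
1.6341

Perplexity is 2^H (or exp(H) for natural log).

H = 0.7085 bits
Perplexity = 2^0.7085 = 1.6341

Interpretation: The model's uncertainty is equivalent to choosing uniformly among 1.6 options.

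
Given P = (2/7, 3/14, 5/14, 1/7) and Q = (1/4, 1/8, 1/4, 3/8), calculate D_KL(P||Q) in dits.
0.0622 dits

KL divergence: D_KL(P||Q) = Σ p(x) log(p(x)/q(x))

Computing term by term:
  x=0: 2/7 × log_10[(2/7)/(1/4)] = 2/7 × 0.0580 = 0.0166
  x=1: 3/14 × log_10[(3/14)/(1/8)] = 3/14 × 0.2341 = 0.0502
  x=2: 5/14 × log_10[(5/14)/(1/4)] = 5/14 × 0.1549 = 0.0553
  x=3: 1/7 × log_10[(1/7)/(3/8)] = 1/7 × -0.4191 = -0.0599

D_KL(P||Q) = 0.0622 dits

Note: KL divergence is always non-negative and equals 0 iff P = Q.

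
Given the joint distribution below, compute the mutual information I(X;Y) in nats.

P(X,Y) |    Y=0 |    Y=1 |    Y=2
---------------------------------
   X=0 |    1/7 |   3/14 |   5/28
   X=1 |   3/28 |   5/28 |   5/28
0.0016 nats

Mutual information: I(X;Y) = H(X) + H(Y) - H(X,Y)

Marginals:
P(X) = (15/28, 13/28), H(X) = 0.6906 nats
P(Y) = (1/4, 11/28, 5/14), H(Y) = 1.0813 nats

Joint entropy: H(X,Y) = 1.7703 nats

I(X;Y) = 0.6906 + 1.0813 - 1.7703 = 0.0016 nats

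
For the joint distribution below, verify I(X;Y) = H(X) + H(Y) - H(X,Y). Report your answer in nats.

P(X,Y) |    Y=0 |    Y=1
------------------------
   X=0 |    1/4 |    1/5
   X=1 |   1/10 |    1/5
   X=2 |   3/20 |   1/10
I(X;Y) = 0.0248 nats

Mutual information has multiple equivalent forms:
- I(X;Y) = H(X) - H(X|Y)
- I(X;Y) = H(Y) - H(Y|X)
- I(X;Y) = H(X) + H(Y) - H(X,Y)

Computing all quantities:
H(X) = 1.0671, H(Y) = 0.6931, H(X,Y) = 1.7354
H(X|Y) = 1.0423, H(Y|X) = 0.6683

Verification:
H(X) - H(X|Y) = 1.0671 - 1.0423 = 0.0248
H(Y) - H(Y|X) = 0.6931 - 0.6683 = 0.0248
H(X) + H(Y) - H(X,Y) = 1.0671 + 0.6931 - 1.7354 = 0.0248

All forms give I(X;Y) = 0.0248 nats. ✓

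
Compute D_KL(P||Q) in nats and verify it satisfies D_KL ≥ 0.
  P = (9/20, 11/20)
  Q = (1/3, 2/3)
0.0292 nats

KL divergence satisfies the Gibbs inequality: D_KL(P||Q) ≥ 0 for all distributions P, Q.

D_KL(P||Q) = Σ p(x) log(p(x)/q(x))
Term by term:
  x=0: 9/20 × log_e[(9/20)/(1/3)] = 0.1350
  x=1: 11/20 × log_e[(11/20)/(2/3)] = -0.1058
D_KL(P||Q) = 0.0292 nats

D_KL(P||Q) = 0.0292 ≥ 0 ✓

This non-negativity is a fundamental property: relative entropy cannot be negative because it measures how different Q is from P.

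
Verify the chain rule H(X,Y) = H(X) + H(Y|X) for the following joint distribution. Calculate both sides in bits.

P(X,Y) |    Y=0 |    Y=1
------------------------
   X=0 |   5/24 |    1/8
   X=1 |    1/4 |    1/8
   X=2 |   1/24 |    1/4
H(X,Y) = 2.4125, H(X) = 1.5774, H(Y|X) = 0.8351 (all in bits)

Chain rule: H(X,Y) = H(X) + H(Y|X)

Left side — joint entropy directly:
H(X,Y) = -Σ p(x,y) log p(x,y) = 2.4125 bits

Right side — compute H(Y|X) from the conditional distributions:
P(X) = (1/3, 3/8, 7/24), so H(X) = 1.5774 bits
H(Y|X) = Σ_x P(X=x) · H(Y|X=x):
  P(Y|X=0) = (5/8, 3/8), H(Y|X=0) = 0.9544, weight P(X=0) = 1/3
  P(Y|X=1) = (2/3, 1/3), H(Y|X=1) = 0.9183, weight P(X=1) = 3/8
  P(Y|X=2) = (1/7, 6/7), H(Y|X=2) = 0.5917, weight P(X=2) = 7/24
H(Y|X) = 0.8351 bits

H(X) + H(Y|X) = 1.5774 + 0.8351 = 2.4125 bits

Both sides equal 2.4125 bits. ✓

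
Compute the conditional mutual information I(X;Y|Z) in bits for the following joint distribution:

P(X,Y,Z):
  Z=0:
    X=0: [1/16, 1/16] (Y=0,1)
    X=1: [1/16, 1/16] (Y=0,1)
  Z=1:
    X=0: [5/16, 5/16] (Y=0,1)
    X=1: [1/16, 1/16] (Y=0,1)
0.0000 bits

Conditional mutual information: I(X;Y|Z) = H(X|Z) + H(Y|Z) - H(X,Y|Z)

H(Z) = 0.8113
H(X,Z) = 1.5488 → H(X|Z) = 0.7375
H(Y,Z) = 1.8113 → H(Y|Z) = 1.0000
H(X,Y,Z) = 2.5488 → H(X,Y|Z) = 1.7375

I(X;Y|Z) = 0.7375 + 1.0000 - 1.7375 = 0.0000 bits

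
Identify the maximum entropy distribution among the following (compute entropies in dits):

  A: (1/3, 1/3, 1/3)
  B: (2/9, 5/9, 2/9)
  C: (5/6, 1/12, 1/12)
A

For a discrete distribution over n outcomes, entropy is maximized by the uniform distribution.

Computing entropies:
H(A) = 0.4771 dits
H(B) = 0.4321 dits
H(C) = 0.2458 dits

The uniform distribution (where all probabilities equal 1/3) achieves the maximum entropy of log_10(3) = 0.4771 dits.

Distribution A has the highest entropy.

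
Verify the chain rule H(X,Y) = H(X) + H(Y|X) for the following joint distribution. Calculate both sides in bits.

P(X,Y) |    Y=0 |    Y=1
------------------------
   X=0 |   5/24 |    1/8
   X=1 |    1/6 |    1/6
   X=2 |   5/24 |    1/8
H(X,Y) = 2.5546, H(X) = 1.5850, H(Y|X) = 0.9696 (all in bits)

Chain rule: H(X,Y) = H(X) + H(Y|X)

Left side — joint entropy directly:
H(X,Y) = -Σ p(x,y) log p(x,y) = 2.5546 bits

Right side — compute H(Y|X) from the conditional distributions:
P(X) = (1/3, 1/3, 1/3), so H(X) = 1.5850 bits
H(Y|X) = Σ_x P(X=x) · H(Y|X=x):
  P(Y|X=0) = (5/8, 3/8), H(Y|X=0) = 0.9544, weight P(X=0) = 1/3
  P(Y|X=1) = (1/2, 1/2), H(Y|X=1) = 1.0000, weight P(X=1) = 1/3
  P(Y|X=2) = (5/8, 3/8), H(Y|X=2) = 0.9544, weight P(X=2) = 1/3
H(Y|X) = 0.9696 bits

H(X) + H(Y|X) = 1.5850 + 0.9696 = 2.5546 bits

Both sides equal 2.5546 bits. ✓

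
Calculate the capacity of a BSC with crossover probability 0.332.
0.0830 bits

For a binary symmetric channel (BSC) with error probability p:
Capacity C = 1 - H(p) bits per symbol

where H(p) = -p log₂(p) - (1-p) log₂(1-p) is the binary entropy function.

H(0.332) = 0.9170 bits
C = 1 - 0.9170 = 0.0830 bits per symbol

This means we can reliably transmit up to 0.0830 bits of information per channel use.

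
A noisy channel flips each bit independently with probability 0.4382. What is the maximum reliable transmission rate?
0.0110 bits

For a binary symmetric channel (BSC) with error probability p:
Capacity C = 1 - H(p) bits per symbol

where H(p) = -p log₂(p) - (1-p) log₂(1-p) is the binary entropy function.

H(0.4382) = 0.9890 bits
C = 1 - 0.9890 = 0.0110 bits per symbol

This means we can reliably transmit up to 0.0110 bits of information per channel use.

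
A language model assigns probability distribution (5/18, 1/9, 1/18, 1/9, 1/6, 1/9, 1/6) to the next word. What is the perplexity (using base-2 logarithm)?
6.3348

Perplexity is 2^H (or exp(H) for natural log).

First, H = -Σ p log p = 2.6633 bits
Perplexity = 2^2.6633 = 6.3348

Interpretation: The model's uncertainty is equivalent to choosing uniformly among 6.3 options.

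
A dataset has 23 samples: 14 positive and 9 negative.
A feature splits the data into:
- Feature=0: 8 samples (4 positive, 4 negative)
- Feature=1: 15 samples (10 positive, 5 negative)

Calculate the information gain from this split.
0.0189 bits

Information Gain = H(Y) - H(Y|Feature)

Before split:
P(positive) = 14/23 = 0.6087
H(Y) = 0.9656 bits

After split:
Feature=0: H = 1.0000 bits (weight = 8/23)
Feature=1: H = 0.9183 bits (weight = 15/23)
H(Y|Feature) = (8/23)×1.0000 + (15/23)×0.9183 = 0.9467 bits

Information Gain = 0.9656 - 0.9467 = 0.0189 bits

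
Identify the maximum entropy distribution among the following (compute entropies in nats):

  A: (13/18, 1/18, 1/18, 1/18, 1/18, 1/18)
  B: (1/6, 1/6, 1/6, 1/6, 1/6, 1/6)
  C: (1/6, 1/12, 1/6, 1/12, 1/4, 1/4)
B

For a discrete distribution over n outcomes, entropy is maximized by the uniform distribution.

Computing entropies:
H(A) = 1.0379 nats
H(B) = 1.7918 nats
H(C) = 1.7046 nats

The uniform distribution (where all probabilities equal 1/6) achieves the maximum entropy of log_e(6) = 1.7918 nats.

Distribution B has the highest entropy.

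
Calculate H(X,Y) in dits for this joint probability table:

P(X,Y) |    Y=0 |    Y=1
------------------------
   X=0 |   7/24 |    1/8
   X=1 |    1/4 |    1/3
0.5785 dits

Joint entropy is H(X,Y) = -Σ_{x,y} p(x,y) log p(x,y).

Summing over all non-zero entries:
H(X,Y) = -[7/24·log_10(7/24) + 1/8·log_10(1/8) + 1/4·log_10(1/4) + 1/3·log_10(1/3)]
H(X,Y) = 0.5785 dits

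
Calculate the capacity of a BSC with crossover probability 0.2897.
0.1317 bits

For a binary symmetric channel (BSC) with error probability p:
Capacity C = 1 - H(p) bits per symbol

where H(p) = -p log₂(p) - (1-p) log₂(1-p) is the binary entropy function.

H(0.2897) = 0.8683 bits
C = 1 - 0.8683 = 0.1317 bits per symbol

This means we can reliably transmit up to 0.1317 bits of information per channel use.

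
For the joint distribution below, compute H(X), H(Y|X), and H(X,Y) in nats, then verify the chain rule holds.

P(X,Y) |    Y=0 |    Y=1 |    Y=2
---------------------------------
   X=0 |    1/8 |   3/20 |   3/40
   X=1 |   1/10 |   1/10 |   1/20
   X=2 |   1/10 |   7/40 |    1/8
H(X,Y) = 2.1443, H(X) = 1.0805, H(Y|X) = 1.0638 (all in nats)

Chain rule: H(X,Y) = H(X) + H(Y|X)

Left side — joint entropy directly:
H(X,Y) = -Σ p(x,y) log p(x,y) = 2.1443 nats

Right side — compute H(Y|X) from the conditional distributions:
P(X) = (7/20, 1/4, 2/5), so H(X) = 1.0805 nats
H(Y|X) = Σ_x P(X=x) · H(Y|X=x):
  P(Y|X=0) = (5/14, 3/7, 3/14), H(Y|X=0) = 1.0609, weight P(X=0) = 7/20
  P(Y|X=1) = (2/5, 2/5, 1/5), H(Y|X=1) = 1.0549, weight P(X=1) = 1/4
  P(Y|X=2) = (1/4, 7/16, 5/16), H(Y|X=2) = 1.0717, weight P(X=2) = 2/5
H(Y|X) = 1.0638 nats

H(X) + H(Y|X) = 1.0805 + 1.0638 = 2.1443 nats

Both sides equal 2.1443 nats. ✓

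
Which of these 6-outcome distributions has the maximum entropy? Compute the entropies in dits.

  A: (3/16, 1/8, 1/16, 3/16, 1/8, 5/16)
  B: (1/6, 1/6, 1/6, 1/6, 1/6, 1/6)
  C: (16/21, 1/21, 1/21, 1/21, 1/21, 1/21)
B

For a discrete distribution over n outcomes, entropy is maximized by the uniform distribution.

Computing entropies:
H(A) = 0.7315 dits
H(B) = 0.7782 dits
H(C) = 0.4048 dits

The uniform distribution (where all probabilities equal 1/6) achieves the maximum entropy of log_10(6) = 0.7782 dits.

Distribution B has the highest entropy.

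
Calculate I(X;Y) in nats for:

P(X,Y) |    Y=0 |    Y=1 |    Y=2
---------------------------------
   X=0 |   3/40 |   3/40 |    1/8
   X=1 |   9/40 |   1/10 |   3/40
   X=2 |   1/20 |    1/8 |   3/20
0.0800 nats

Mutual information: I(X;Y) = H(X) + H(Y) - H(X,Y)

Marginals:
P(X) = (11/40, 2/5, 13/40), H(X) = 1.0868 nats
P(Y) = (7/20, 3/10, 7/20), H(Y) = 1.0961 nats

Joint entropy: H(X,Y) = 2.1029 nats

I(X;Y) = 1.0868 + 1.0961 - 2.1029 = 0.0800 nats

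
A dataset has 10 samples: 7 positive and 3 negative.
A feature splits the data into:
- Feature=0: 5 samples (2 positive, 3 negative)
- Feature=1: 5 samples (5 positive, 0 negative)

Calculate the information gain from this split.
0.3958 bits

Information Gain = H(Y) - H(Y|Feature)

Before split:
P(positive) = 7/10 = 0.7000
H(Y) = 0.8813 bits

After split:
Feature=0: H = 0.9710 bits (weight = 5/10)
Feature=1: H = 0.0000 bits (weight = 5/10)
H(Y|Feature) = (5/10)×0.9710 + (5/10)×0.0000 = 0.4855 bits

Information Gain = 0.8813 - 0.4855 = 0.3958 bits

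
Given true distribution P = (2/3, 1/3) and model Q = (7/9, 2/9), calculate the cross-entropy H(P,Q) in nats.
0.6689 nats

Cross-entropy: H(P,Q) = -Σ p(x) log q(x)

Alternatively: H(P,Q) = H(P) + D_KL(P||Q)
H(P) = 0.6365 nats
D_KL(P||Q) = 0.0324 nats

H(P,Q) = 0.6365 + 0.0324 = 0.6689 nats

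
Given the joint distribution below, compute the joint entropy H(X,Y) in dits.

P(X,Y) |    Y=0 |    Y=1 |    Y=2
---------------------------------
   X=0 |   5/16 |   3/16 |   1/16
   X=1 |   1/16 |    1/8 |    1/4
0.7081 dits

Joint entropy is H(X,Y) = -Σ_{x,y} p(x,y) log p(x,y).

Summing over all non-zero entries:
H(X,Y) = -[5/16·log_10(5/16) + 3/16·log_10(3/16) + 1/16·log_10(1/16) + 1/16·log_10(1/16) + 1/8·log_10(1/8) + 1/4·log_10(1/4)]
H(X,Y) = 0.7081 dits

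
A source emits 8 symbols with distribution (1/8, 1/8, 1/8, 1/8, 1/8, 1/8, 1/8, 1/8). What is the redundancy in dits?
0.0000 dits

Redundancy measures how far a source is from maximum entropy:
R = H_max - H(X)

Maximum entropy for 8 symbols: H_max = log_10(8) = 0.9031 dits
Actual entropy: H(X) = 0.9031 dits
Redundancy: R = 0.9031 - 0.9031 = 0.0000 dits

This redundancy represents potential for compression: the source could be compressed by 0.0000 dits per symbol.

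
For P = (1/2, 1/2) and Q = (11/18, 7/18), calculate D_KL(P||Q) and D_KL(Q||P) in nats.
D_KL(P||Q) = 0.0253, D_KL(Q||P) = 0.0249

KL divergence is not symmetric: D_KL(P||Q) ≠ D_KL(Q||P) in general.

D_KL(P||Q) = 0.0253 nats
D_KL(Q||P) = 0.0249 nats

No, they are not equal!

This asymmetry is why KL divergence is not a true distance metric.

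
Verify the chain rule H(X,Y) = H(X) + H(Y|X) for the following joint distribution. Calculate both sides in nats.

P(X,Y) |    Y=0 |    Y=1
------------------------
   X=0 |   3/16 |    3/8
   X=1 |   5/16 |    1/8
H(X,Y) = 1.3051, H(X) = 0.6853, H(Y|X) = 0.6198 (all in nats)

Chain rule: H(X,Y) = H(X) + H(Y|X)

Left side — joint entropy directly:
H(X,Y) = -Σ p(x,y) log p(x,y) = 1.3051 nats

Right side — compute H(Y|X) from the conditional distributions:
P(X) = (9/16, 7/16), so H(X) = 0.6853 nats
H(Y|X) = Σ_x P(X=x) · H(Y|X=x):
  P(Y|X=0) = (1/3, 2/3), H(Y|X=0) = 0.6365, weight P(X=0) = 9/16
  P(Y|X=1) = (5/7, 2/7), H(Y|X=1) = 0.5983, weight P(X=1) = 7/16
H(Y|X) = 0.6198 nats

H(X) + H(Y|X) = 0.6853 + 0.6198 = 1.3051 nats

Both sides equal 1.3051 nats. ✓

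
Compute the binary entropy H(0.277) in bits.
0.8513 bits

The binary entropy function is:
H(p) = -p log(p) - (1-p) log(1-p)

H(0.277) = -0.277 × log_2(0.277) - 0.723 × log_2(0.723)
H(0.277) = 0.8513 bits

Note: Binary entropy is maximized at p=0.5 (H=1 bit) and minimized at p=0 or p=1 (H=0).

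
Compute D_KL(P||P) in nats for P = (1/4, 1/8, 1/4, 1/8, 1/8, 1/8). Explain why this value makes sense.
0.0000 nats

KL divergence satisfies the Gibbs inequality: D_KL(P||Q) ≥ 0 for all distributions P, Q.

D_KL(P||Q) = Σ p(x) log(p(x)/q(x))
Each term is p(x) × log_e(p(x)/p(x)) = p(x) × log_e(1) = 0, so the sum is 0.
D_KL(P||Q) = 0.0000 nats

When P = Q, the KL divergence is exactly 0, as there is no 'divergence' between identical distributions.

This non-negativity is a fundamental property: relative entropy cannot be negative because it measures how different Q is from P.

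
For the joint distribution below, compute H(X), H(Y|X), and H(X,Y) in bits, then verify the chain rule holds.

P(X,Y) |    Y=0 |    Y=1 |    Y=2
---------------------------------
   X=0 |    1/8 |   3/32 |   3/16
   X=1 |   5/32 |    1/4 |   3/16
H(X,Y) = 2.5192, H(X) = 0.9745, H(Y|X) = 1.5448 (all in bits)

Chain rule: H(X,Y) = H(X) + H(Y|X)

Left side — joint entropy directly:
H(X,Y) = -Σ p(x,y) log p(x,y) = 2.5192 bits

Right side — compute H(Y|X) from the conditional distributions:
P(X) = (13/32, 19/32), so H(X) = 0.9745 bits
H(Y|X) = Σ_x P(X=x) · H(Y|X=x):
  P(Y|X=0) = (4/13, 3/13, 6/13), H(Y|X=0) = 1.5262, weight P(X=0) = 13/32
  P(Y|X=1) = (5/19, 8/19, 6/19), H(Y|X=1) = 1.5574, weight P(X=1) = 19/32
H(Y|X) = 1.5448 bits

H(X) + H(Y|X) = 0.9745 + 1.5448 = 2.5192 bits

Both sides equal 2.5192 bits. ✓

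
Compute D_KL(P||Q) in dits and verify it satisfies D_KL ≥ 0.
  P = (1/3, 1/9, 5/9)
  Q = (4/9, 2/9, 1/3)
0.0482 dits

KL divergence satisfies the Gibbs inequality: D_KL(P||Q) ≥ 0 for all distributions P, Q.

D_KL(P||Q) = Σ p(x) log(p(x)/q(x))
Term by term:
  x=0: 1/3 × log_10[(1/3)/(4/9)] = -0.0416
  x=1: 1/9 × log_10[(1/9)/(2/9)] = -0.0334
  x=2: 5/9 × log_10[(5/9)/(1/3)] = 0.1232
D_KL(P||Q) = 0.0482 dits

D_KL(P||Q) = 0.0482 ≥ 0 ✓

This non-negativity is a fundamental property: relative entropy cannot be negative because it measures how different Q is from P.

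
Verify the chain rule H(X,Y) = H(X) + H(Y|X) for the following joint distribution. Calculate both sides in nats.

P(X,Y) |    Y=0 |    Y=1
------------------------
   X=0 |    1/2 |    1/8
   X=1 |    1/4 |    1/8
H(X,Y) = 1.2130, H(X) = 0.6616, H(Y|X) = 0.5514 (all in nats)

Chain rule: H(X,Y) = H(X) + H(Y|X)

Left side — joint entropy directly:
H(X,Y) = -Σ p(x,y) log p(x,y) = 1.2130 nats

Right side — compute H(Y|X) from the conditional distributions:
P(X) = (5/8, 3/8), so H(X) = 0.6616 nats
H(Y|X) = Σ_x P(X=x) · H(Y|X=x):
  P(Y|X=0) = (4/5, 1/5), H(Y|X=0) = 0.5004, weight P(X=0) = 5/8
  P(Y|X=1) = (2/3, 1/3), H(Y|X=1) = 0.6365, weight P(X=1) = 3/8
H(Y|X) = 0.5514 nats

H(X) + H(Y|X) = 0.6616 + 0.5514 = 1.2130 nats

Both sides equal 1.2130 nats. ✓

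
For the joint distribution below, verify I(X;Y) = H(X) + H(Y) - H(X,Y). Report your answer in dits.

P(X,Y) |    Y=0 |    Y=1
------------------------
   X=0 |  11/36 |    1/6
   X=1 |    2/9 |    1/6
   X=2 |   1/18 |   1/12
I(X;Y) = 0.0059 dits

Mutual information has multiple equivalent forms:
- I(X;Y) = H(X) - H(X|Y)
- I(X;Y) = H(Y) - H(Y|X)
- I(X;Y) = H(X) + H(Y) - H(X,Y)

Computing all quantities:
H(X) = 0.4325, H(Y) = 0.2950, H(X,Y) = 0.7215
H(X|Y) = 0.4266, H(Y|X) = 0.2891

Verification:
H(X) - H(X|Y) = 0.4325 - 0.4266 = 0.0059
H(Y) - H(Y|X) = 0.2950 - 0.2891 = 0.0059
H(X) + H(Y) - H(X,Y) = 0.4325 + 0.2950 - 0.7215 = 0.0059

All forms give I(X;Y) = 0.0059 dits. ✓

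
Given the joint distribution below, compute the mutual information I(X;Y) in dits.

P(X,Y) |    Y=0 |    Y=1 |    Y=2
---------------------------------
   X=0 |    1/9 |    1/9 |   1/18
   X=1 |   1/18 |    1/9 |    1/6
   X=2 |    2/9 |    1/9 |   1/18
0.0380 dits

Mutual information: I(X;Y) = H(X) + H(Y) - H(X,Y)

Marginals:
P(X) = (5/18, 1/3, 7/18), H(X) = 0.4731 dits
P(Y) = (7/18, 1/3, 5/18), H(Y) = 0.4731 dits

Joint entropy: H(X,Y) = 0.9082 dits

I(X;Y) = 0.4731 + 0.4731 - 0.9082 = 0.0380 dits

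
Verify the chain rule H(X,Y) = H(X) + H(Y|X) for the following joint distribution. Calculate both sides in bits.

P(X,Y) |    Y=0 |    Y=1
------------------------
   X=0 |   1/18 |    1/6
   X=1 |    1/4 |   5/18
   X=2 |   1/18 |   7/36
H(X,Y) = 2.3669, H(X) = 1.4688, H(Y|X) = 0.8981 (all in bits)

Chain rule: H(X,Y) = H(X) + H(Y|X)

Left side — joint entropy directly:
H(X,Y) = -Σ p(x,y) log p(x,y) = 2.3669 bits

Right side — compute H(Y|X) from the conditional distributions:
P(X) = (2/9, 19/36, 1/4), so H(X) = 1.4688 bits
H(Y|X) = Σ_x P(X=x) · H(Y|X=x):
  P(Y|X=0) = (1/4, 3/4), H(Y|X=0) = 0.8113, weight P(X=0) = 2/9
  P(Y|X=1) = (9/19, 10/19), H(Y|X=1) = 0.9980, weight P(X=1) = 19/36
  P(Y|X=2) = (2/9, 7/9), H(Y|X=2) = 0.7642, weight P(X=2) = 1/4
H(Y|X) = 0.8981 bits

H(X) + H(Y|X) = 1.4688 + 0.8981 = 2.3669 bits

Both sides equal 2.3669 bits. ✓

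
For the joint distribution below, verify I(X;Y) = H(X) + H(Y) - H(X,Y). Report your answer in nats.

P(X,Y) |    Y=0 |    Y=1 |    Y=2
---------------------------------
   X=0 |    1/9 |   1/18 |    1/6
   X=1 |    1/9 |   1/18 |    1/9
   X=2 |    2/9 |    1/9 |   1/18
I(X;Y) = 0.0590 nats

Mutual information has multiple equivalent forms:
- I(X;Y) = H(X) - H(X|Y)
- I(X;Y) = H(Y) - H(Y|X)
- I(X;Y) = H(X) + H(Y) - H(X,Y)

Computing all quantities:
H(X) = 1.0893, H(Y) = 1.0609, H(X,Y) = 2.0911
H(X|Y) = 1.0303, H(Y|X) = 1.0018

Verification:
H(X) - H(X|Y) = 1.0893 - 1.0303 = 0.0590
H(Y) - H(Y|X) = 1.0609 - 1.0018 = 0.0590
H(X) + H(Y) - H(X,Y) = 1.0893 + 1.0609 - 2.0911 = 0.0590

All forms give I(X;Y) = 0.0590 nats. ✓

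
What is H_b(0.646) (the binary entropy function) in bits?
0.9376 bits

The binary entropy function is:
H(p) = -p log(p) - (1-p) log(1-p)

H(0.646) = -0.646 × log_2(0.646) - 0.354 × log_2(0.354)
H(0.646) = 0.9376 bits

Note: Binary entropy is maximized at p=0.5 (H=1 bit) and minimized at p=0 or p=1 (H=0).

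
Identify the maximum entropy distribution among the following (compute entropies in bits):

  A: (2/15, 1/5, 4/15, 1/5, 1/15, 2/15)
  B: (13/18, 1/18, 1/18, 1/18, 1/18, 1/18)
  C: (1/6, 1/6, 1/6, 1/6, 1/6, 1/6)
C

For a discrete distribution over n outcomes, entropy is maximized by the uniform distribution.

Computing entropies:
H(A) = 2.4729 bits
H(B) = 1.4974 bits
H(C) = 2.5850 bits

The uniform distribution (where all probabilities equal 1/6) achieves the maximum entropy of log_2(6) = 2.5850 bits.

Distribution C has the highest entropy.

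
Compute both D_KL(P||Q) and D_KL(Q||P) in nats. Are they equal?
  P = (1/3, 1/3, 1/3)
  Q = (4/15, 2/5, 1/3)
D_KL(P||Q) = 0.0136, D_KL(Q||P) = 0.0134

KL divergence is not symmetric: D_KL(P||Q) ≠ D_KL(Q||P) in general.

D_KL(P||Q) = 0.0136 nats
D_KL(Q||P) = 0.0134 nats

No, they are not equal!

This asymmetry is why KL divergence is not a true distance metric.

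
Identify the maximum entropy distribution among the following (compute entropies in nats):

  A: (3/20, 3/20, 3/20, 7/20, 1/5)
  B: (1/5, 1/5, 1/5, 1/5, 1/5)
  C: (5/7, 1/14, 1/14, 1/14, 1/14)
B

For a discrete distribution over n outcomes, entropy is maximized by the uniform distribution.

Computing entropies:
H(A) = 1.5430 nats
H(B) = 1.6094 nats
H(C) = 0.9944 nats

The uniform distribution (where all probabilities equal 1/5) achieves the maximum entropy of log_e(5) = 1.6094 nats.

Distribution B has the highest entropy.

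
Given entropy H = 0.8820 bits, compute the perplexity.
1.8429

Perplexity is 2^H (or exp(H) for natural log).

H = 0.8820 bits
Perplexity = 2^0.8820 = 1.8429

Interpretation: The model's uncertainty is equivalent to choosing uniformly among 1.8 options.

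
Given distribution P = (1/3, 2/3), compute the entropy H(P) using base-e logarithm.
0.6365 nats

Shannon entropy is H(X) = -Σ p(x) log p(x).

For P = (1/3, 2/3):
H = -1/3 × log_e(1/3) -2/3 × log_e(2/3)
H = 0.6365 nats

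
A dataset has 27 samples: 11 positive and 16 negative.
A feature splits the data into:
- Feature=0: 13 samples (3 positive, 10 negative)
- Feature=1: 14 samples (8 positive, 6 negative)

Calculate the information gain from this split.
0.0890 bits

Information Gain = H(Y) - H(Y|Feature)

Before split:
P(positive) = 11/27 = 0.4074
H(Y) = 0.9751 bits

After split:
Feature=0: H = 0.7793 bits (weight = 13/27)
Feature=1: H = 0.9852 bits (weight = 14/27)
H(Y|Feature) = (13/27)×0.7793 + (14/27)×0.9852 = 0.8861 bits

Information Gain = 0.9751 - 0.8861 = 0.0890 bits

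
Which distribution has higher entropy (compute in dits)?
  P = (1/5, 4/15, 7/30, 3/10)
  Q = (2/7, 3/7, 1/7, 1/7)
P

Computing entropies in dits:
H(P) = 0.5972
H(Q) = 0.5546

Distribution P has higher entropy.

Intuition: The distribution closer to uniform (more spread out) has higher entropy.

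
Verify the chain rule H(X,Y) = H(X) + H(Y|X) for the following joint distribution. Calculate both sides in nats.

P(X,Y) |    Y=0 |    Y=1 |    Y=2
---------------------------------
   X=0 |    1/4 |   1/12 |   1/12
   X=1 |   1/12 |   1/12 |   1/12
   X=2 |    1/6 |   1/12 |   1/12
H(X,Y) = 2.0947, H(X) = 1.0776, H(Y|X) = 1.0172 (all in nats)

Chain rule: H(X,Y) = H(X) + H(Y|X)

Left side — joint entropy directly:
H(X,Y) = -Σ p(x,y) log p(x,y) = 2.0947 nats

Right side — compute H(Y|X) from the conditional distributions:
P(X) = (5/12, 1/4, 1/3), so H(X) = 1.0776 nats
H(Y|X) = Σ_x P(X=x) · H(Y|X=x):
  P(Y|X=0) = (3/5, 1/5, 1/5), H(Y|X=0) = 0.9503, weight P(X=0) = 5/12
  P(Y|X=1) = (1/3, 1/3, 1/3), H(Y|X=1) = 1.0986, weight P(X=1) = 1/4
  P(Y|X=2) = (1/2, 1/4, 1/4), H(Y|X=2) = 1.0397, weight P(X=2) = 1/3
H(Y|X) = 1.0172 nats

H(X) + H(Y|X) = 1.0776 + 1.0172 = 2.0947 nats

Both sides equal 2.0947 nats. ✓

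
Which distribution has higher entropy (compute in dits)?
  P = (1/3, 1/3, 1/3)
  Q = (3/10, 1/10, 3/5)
P

Computing entropies in dits:
H(P) = 0.4771
H(Q) = 0.3900

Distribution P has higher entropy.

Intuition: The distribution closer to uniform (more spread out) has higher entropy.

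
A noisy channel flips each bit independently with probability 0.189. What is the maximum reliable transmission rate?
0.3006 bits

For a binary symmetric channel (BSC) with error probability p:
Capacity C = 1 - H(p) bits per symbol

where H(p) = -p log₂(p) - (1-p) log₂(1-p) is the binary entropy function.

H(0.189) = 0.6994 bits
C = 1 - 0.6994 = 0.3006 bits per symbol

This means we can reliably transmit up to 0.3006 bits of information per channel use.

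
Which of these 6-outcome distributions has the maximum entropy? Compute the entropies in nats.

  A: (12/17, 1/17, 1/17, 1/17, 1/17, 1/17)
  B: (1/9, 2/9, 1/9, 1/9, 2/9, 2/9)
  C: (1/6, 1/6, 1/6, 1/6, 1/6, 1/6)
C

For a discrete distribution over n outcomes, entropy is maximized by the uniform distribution.

Computing entropies:
H(A) = 1.0792 nats
H(B) = 1.7351 nats
H(C) = 1.7918 nats

The uniform distribution (where all probabilities equal 1/6) achieves the maximum entropy of log_e(6) = 1.7918 nats.

Distribution C has the highest entropy.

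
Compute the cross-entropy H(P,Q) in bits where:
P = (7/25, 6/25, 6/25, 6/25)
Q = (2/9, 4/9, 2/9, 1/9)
2.1699 bits

Cross-entropy: H(P,Q) = -Σ p(x) log q(x)

Alternatively: H(P,Q) = H(P) + D_KL(P||Q)
H(P) = 1.9966 bits
D_KL(P||Q) = 0.1733 bits

H(P,Q) = 1.9966 + 0.1733 = 2.1699 bits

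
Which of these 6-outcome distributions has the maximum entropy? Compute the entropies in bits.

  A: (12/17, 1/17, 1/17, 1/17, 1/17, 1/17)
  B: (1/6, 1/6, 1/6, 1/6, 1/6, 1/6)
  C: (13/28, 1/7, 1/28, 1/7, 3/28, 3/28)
B

For a discrete distribution over n outcomes, entropy is maximized by the uniform distribution.

Computing entropies:
H(A) = 1.5569 bits
H(B) = 2.5850 bits
H(C) = 2.1782 bits

The uniform distribution (where all probabilities equal 1/6) achieves the maximum entropy of log_2(6) = 2.5850 bits.

Distribution B has the highest entropy.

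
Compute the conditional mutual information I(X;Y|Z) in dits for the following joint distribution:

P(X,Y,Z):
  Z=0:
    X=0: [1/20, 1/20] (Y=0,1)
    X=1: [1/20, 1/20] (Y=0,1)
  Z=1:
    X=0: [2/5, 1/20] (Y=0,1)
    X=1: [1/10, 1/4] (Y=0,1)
0.0707 dits

Conditional mutual information: I(X;Y|Z) = H(X|Z) + H(Y|Z) - H(X,Y|Z)

H(Z) = 0.2173
H(X,Z) = 0.5156 → H(X|Z) = 0.2983
H(Y,Z) = 0.5074 → H(Y|Z) = 0.2901
H(X,Y,Z) = 0.7349 → H(X,Y|Z) = 0.5176

I(X;Y|Z) = 0.2983 + 0.2901 - 0.5176 = 0.0707 dits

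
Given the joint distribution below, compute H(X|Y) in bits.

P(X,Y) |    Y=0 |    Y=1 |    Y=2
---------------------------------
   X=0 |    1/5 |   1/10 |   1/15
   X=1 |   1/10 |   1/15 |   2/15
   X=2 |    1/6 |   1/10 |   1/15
1.5306 bits

Using the chain rule: H(X|Y) = H(X,Y) - H(Y)

First, compute H(X,Y) = 3.0608 bits

Marginal P(Y) = (7/15, 4/15, 4/15)
H(Y) = 1.5301 bits

H(X|Y) = H(X,Y) - H(Y) = 3.0608 - 1.5301 = 1.5306 bits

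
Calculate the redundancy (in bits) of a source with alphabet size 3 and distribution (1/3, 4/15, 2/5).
0.0194 bits

Redundancy measures how far a source is from maximum entropy:
R = H_max - H(X)

Maximum entropy for 3 symbols: H_max = log_2(3) = 1.5850 bits
Actual entropy: H(X) = 1.5656 bits
Redundancy: R = 1.5850 - 1.5656 = 0.0194 bits

This redundancy represents potential for compression: the source could be compressed by 0.0194 bits per symbol.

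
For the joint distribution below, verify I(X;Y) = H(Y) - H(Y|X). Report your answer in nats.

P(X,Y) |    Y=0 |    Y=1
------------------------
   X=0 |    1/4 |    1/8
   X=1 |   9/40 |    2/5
I(X;Y) = 0.0448 nats

Mutual information has multiple equivalent forms:
- I(X;Y) = H(X) - H(X|Y)
- I(X;Y) = H(Y) - H(Y|X)
- I(X;Y) = H(X) + H(Y) - H(X,Y)

Computing all quantities:
H(X) = 0.6616, H(Y) = 0.6919, H(X,Y) = 1.3086
H(X|Y) = 0.6167, H(Y|X) = 0.6471

Verification:
H(X) - H(X|Y) = 0.6616 - 0.6167 = 0.0448
H(Y) - H(Y|X) = 0.6919 - 0.6471 = 0.0448
H(X) + H(Y) - H(X,Y) = 0.6616 + 0.6919 - 1.3086 = 0.0448

All forms give I(X;Y) = 0.0448 nats. ✓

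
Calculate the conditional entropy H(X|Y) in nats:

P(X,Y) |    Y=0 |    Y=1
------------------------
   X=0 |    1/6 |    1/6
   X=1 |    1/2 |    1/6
0.6059 nats

Using the chain rule: H(X|Y) = H(X,Y) - H(Y)

First, compute H(X,Y) = 1.2425 nats

Marginal P(Y) = (2/3, 1/3)
H(Y) = 0.6365 nats

H(X|Y) = H(X,Y) - H(Y) = 1.2425 - 0.6365 = 0.6059 nats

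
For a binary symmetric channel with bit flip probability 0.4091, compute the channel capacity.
0.0240 bits

For a binary symmetric channel (BSC) with error probability p:
Capacity C = 1 - H(p) bits per symbol

where H(p) = -p log₂(p) - (1-p) log₂(1-p) is the binary entropy function.

H(0.4091) = 0.9760 bits
C = 1 - 0.9760 = 0.0240 bits per symbol

This means we can reliably transmit up to 0.0240 bits of information per channel use.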